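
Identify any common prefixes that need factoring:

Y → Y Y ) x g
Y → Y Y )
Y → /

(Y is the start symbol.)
Yes, Y has productions with common prefix 'Y Y )'

Left-factoring is needed when two productions for the same non-terminal
share a common prefix on the right-hand side.

Productions for Y:
  Y → Y Y ) x g
  Y → Y Y )
  Y → /

Found common prefix 'Y Y )' in productions for Y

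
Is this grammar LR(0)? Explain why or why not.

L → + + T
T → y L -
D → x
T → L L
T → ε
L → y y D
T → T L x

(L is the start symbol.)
A grammar is LR(0) if no state in the canonical LR(0) collection has:
  - both a shift item (dot before a terminal) and a complete item (shift-reduce conflict), or
  - two or more complete items (reduce-reduce conflict; the accept item [L' → L .] counts as a complete item here).

Augment with L' → L and build the canonical LR(0) collection (I0 = CLOSURE({[L' → . L]}), then GOTO on every symbol after a dot until no new states appear). It has 17 states:
  I0: { [L → . + + T], [L → . y y D], [L' → . L] }  — shift
  I1: { [L → + . + T] }  — shift
  I2: { [L' → L .] }  — accept
  I3: { [L → y . y D] }  — shift
  I4: { [D → . x], [L → y y . D] }  — shift
  I5: { [L → y y D .] }  — reduce
  I6: { [D → x .] }  — reduce
  I7: { [L → + + . T], [L → . + + T], [L → . y y D], [T → . L L], [T → . T L x], [T → . y L -], [T → .] }  — shift, reduce
  I8: { [L → . + + T], [L → . y y D], [T → L . L] }  — shift
  I9: { [L → + + T .], [L → . + + T], [L → . y y D], [T → T . L x] }  — shift, reduce
  I10: { [L → . + + T], [L → . y y D], [L → y . y D], [T → y . L -] }  — shift
  I11: { [T → y L . -] }  — shift
  I12: { [D → . x], [L → y . y D], [L → y y . D] }  — shift
  I13: { [T → y L - .] }  — reduce
  I14: { [T → T L . x] }  — shift
  I15: { [T → T L x .] }  — reduce
  I16: { [T → L L .] }  — reduce

Conflict in state I7:
  Shift-reduce conflict between [T → .] and [L → . + + T]
So the grammar is NOT LR(0).

Answer: No. Shift-reduce conflict between [T → .] and [L → . + + T]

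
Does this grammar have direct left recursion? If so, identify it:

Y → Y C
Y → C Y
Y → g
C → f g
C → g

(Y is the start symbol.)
Direct left recursion occurs when N → N α for some non-terminal N (the right-hand side begins with the left-hand side itself).

Y → Y C: LEFT RECURSIVE (starts with Y)
Y → C Y: starts with C
Y → g: starts with g
C → f g: starts with f
C → g: starts with g

The grammar has direct left recursion on: Y.

Answer: Yes, Y is left-recursive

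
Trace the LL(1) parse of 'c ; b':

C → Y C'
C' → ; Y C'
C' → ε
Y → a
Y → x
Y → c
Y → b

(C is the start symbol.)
LL(1) parsing maintains a stack (initially the start symbol over $) and the input. At each step: if the stack top is a terminal, match it against the current input token; if it is a non-terminal N, replace it with the RHS of M[N, lookahead] (the unique production whose predict set contains the lookahead).

Stack is shown with the top on the left.

Stack     Input    Action
-------------------------
C $       c ; b $  output C → Y C'
Y C' $    c ; b $  output Y → c
c C' $    c ; b $  match 'c'
C' $      ; b $    output C' → ; Y C'
; Y C' $  ; b $    match ';'
Y C' $    b $      output Y → b
b C' $    b $      match 'b'
C' $      $        output C' → ε
$         $        accept

The string is accepted.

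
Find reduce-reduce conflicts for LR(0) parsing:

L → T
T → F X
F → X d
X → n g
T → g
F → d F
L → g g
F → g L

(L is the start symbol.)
A reduce-reduce conflict occurs when an LR(0) state has two complete items [A → α .] and [B → β .] — both call for a reduction, and with no lookahead the parser cannot choose between them.

Augment with L' → L and build the canonical LR(0) collection (I0 = CLOSURE({[L' → . L]}), then GOTO on every symbol after a dot until no new states appear). It has 15 states:
  I0: { [F → . X d], [F → . d F], [F → . g L], [L → . T], [L → . g g], [L' → . L], [T → . F X], [T → . g], [X → . n g] }  — shift
  I1: { [T → F . X], [X → . n g] }  — shift
  I2: { [L' → L .] }  — accept
  I3: { [L → T .] }  — reduce
  I4: { [F → X . d] }  — shift
  I5: { [F → . X d], [F → . d F], [F → . g L], [F → d . F], [X → . n g] }  — shift
  I6: { [F → . X d], [F → . d F], [F → . g L], [F → g . L], [L → . T], [L → . g g], [L → g . g], [T → . F X], [T → . g], [T → g .], [X → . n g] }  — shift, reduce
  I7: { [X → n . g] }  — shift
  I8: { [X → n g .] }  — reduce
  I9: { [F → g L .] }  — reduce
  I10: { [F → . X d], [F → . d F], [F → . g L], [F → g . L], [L → . T], [L → . g g], [L → g . g], [L → g g .], [T → . F X], [T → . g], [T → g .], [X → . n g] }  — shift, 2 reduces
  I11: { [F → d F .] }  — reduce
  I12: { [F → . X d], [F → . d F], [F → . g L], [F → g . L], [L → . T], [L → . g g], [T → . F X], [T → . g], [X → . n g] }  — shift
  I13: { [F → X d .] }  — reduce
  I14: { [T → F X .] }  — reduce

I10 contains complete items [L → g g .], [T → g .] — reduce-reduce conflict.

Answer: Yes — I10: [L → g g .] vs [T → g .]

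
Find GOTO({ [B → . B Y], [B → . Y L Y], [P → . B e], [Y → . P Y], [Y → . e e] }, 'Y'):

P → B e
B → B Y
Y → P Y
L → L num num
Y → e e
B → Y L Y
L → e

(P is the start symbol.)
{ [B → Y . L Y], [L → . L num num], [L → . e] }

GOTO(I, 'Y') = CLOSURE({ [A → αX.β] : [A → α.Xβ] ∈ I, X = 'Y' })

Items with dot before 'Y', with the dot advanced:
  [B → . Y L Y] → [B → Y . L Y]
Closure of the advanced items:
  [B → Y . L Y] has the dot before L: add [L → . L num num], [L → . e]

GOTO = { [B → Y . L Y], [L → . L num num], [L → . e] }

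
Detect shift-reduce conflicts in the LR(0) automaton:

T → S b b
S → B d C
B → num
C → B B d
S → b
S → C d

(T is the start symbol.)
No shift-reduce conflicts

Augment with T' → T and build the canonical LR(0) collection (I0 = CLOSURE({[T' → . T]}), then GOTO on every symbol after a dot until no new states appear). It has 15 states:
  I0: { [B → . num], [C → . B B d], [S → . B d C], [S → . C d], [S → . b], [T → . S b b], [T' → . T] }  — shift
  I1: { [B → . num], [C → B . B d], [S → B . d C] }  — shift
  I2: { [S → C . d] }  — shift
  I3: { [T → S . b b] }  — shift
  I4: { [T' → T .] }  — accept
  I5: { [S → b .] }  — reduce
  I6: { [B → num .] }  — reduce
  I7: { [T → S b . b] }  — shift
  I8: { [T → S b b .] }  — reduce
  I9: { [S → C d .] }  — reduce
  I10: { [C → B B . d] }  — shift
  I11: { [B → . num], [C → . B B d], [S → B d . C] }  — shift
  I12: { [B → . num], [C → B . B d] }  — shift
  I13: { [S → B d C .] }  — reduce
  I14: { [C → B B d .] }  — reduce

No state contains both a complete item and a shift item.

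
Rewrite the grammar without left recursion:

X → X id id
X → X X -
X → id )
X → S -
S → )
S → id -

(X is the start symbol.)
X → id ) X'
X → S - X'
X' → id id X'
X' → X - X'
X' → ε
S → )
S → id -

X is directly left-recursive. The standard transformation for
  A → A α₁ | ... | A α_m | β₁ | ... | β_n
is
  A  → β₁ A' | ... | β_n A'
  A' → α₁ A' | ... | α_m A' | ε

X → id ) becomes X → id ) X'
X → S - becomes X → S - X'
X → X id id becomes X' → id id X'
X → X X - becomes X' → X - X'
Add X' → ε

Productions for other non-terminals are unchanged:
  S → )
  S → id -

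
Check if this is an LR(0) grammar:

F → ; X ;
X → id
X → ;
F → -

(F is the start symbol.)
A grammar is LR(0) if no state in the canonical LR(0) collection has:
  - both a shift item (dot before a terminal) and a complete item (shift-reduce conflict), or
  - two or more complete items (reduce-reduce conflict; the accept item [F' → F .] counts as a complete item here).

Augment with F' → F and build the canonical LR(0) collection (I0 = CLOSURE({[F' → . F]}), then GOTO on every symbol after a dot until no new states appear). It has 8 states:
  I0: { [F → . -], [F → . ; X ;], [F' → . F] }  — shift
  I1: { [F → - .] }  — reduce
  I2: { [F → ; . X ;], [X → . ;], [X → . id] }  — shift
  I3: { [F' → F .] }  — accept
  I4: { [X → ; .] }  — reduce
  I5: { [F → ; X . ;] }  — shift
  I6: { [X → id .] }  — reduce
  I7: { [F → ; X ; .] }  — reduce

Every state is either a pure shift/goto state or contains exactly one complete item and nothing to shift — no conflicts. The grammar is LR(0).

Answer: Yes, the grammar is LR(0)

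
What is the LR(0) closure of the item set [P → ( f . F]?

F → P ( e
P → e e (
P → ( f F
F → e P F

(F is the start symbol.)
To compute CLOSURE, for each item [A → α.Bβ] where B is a non-terminal, add [B → .γ] for all productions B → γ; repeat for the newly added items until nothing changes.

Start with: [P → ( f . F]
  [P → ( f . F] has the dot before F: add [F → . P ( e], [F → . e P F]
  [F → . P ( e] has the dot before P: add [P → . e e (], [P → . ( f F]
No further items can be added.

CLOSURE = { [F → . P ( e], [F → . e P F], [P → ( f . F], [P → . ( f F], [P → . e e (] }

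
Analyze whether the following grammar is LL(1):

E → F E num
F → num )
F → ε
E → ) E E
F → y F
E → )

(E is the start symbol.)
Relevant sets:
  FIRST(F) = { 'num', 'y', ε }
  FIRST(E) = { ')', 'num', 'y' }
  FOLLOW(F) = { ')', 'num', 'y' }

For E:
  PREDICT(E → F E num) = { ')', 'num', 'y' }
  PREDICT(E → ')' E E) = { ')' }
  PREDICT(E → ')') = { ')' }
For F:
  PREDICT(F → num ')') = { 'num' }
  PREDICT(F → ε) = { ')', 'num', 'y' }
  PREDICT(F → y F) = { 'y' }

Conflict found: Predict set conflict for E: { ')' }
The grammar is NOT LL(1).

Answer: No. Predict set conflict for E: { ')' }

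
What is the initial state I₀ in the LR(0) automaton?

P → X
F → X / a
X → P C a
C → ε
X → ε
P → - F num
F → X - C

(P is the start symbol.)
First, augment the grammar with P' → P
I₀ = CLOSURE({ [P' → . P] }):
  [P' → . P] has the dot before P: add [P → . X], [P → . - F num]
  [P → . X] has the dot before X: add [X → . P C a], [X → .]
No further items can be added.

I₀ = { [P → . - F num], [P → . X], [P' → . P], [X → . P C a], [X → .] }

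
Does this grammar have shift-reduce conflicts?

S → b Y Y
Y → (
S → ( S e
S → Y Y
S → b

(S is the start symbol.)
Yes — I1: [Y → ( .] vs [S → . ( S e]; I4: [S → b .] vs [Y → . (]

Augment with S' → S and build the canonical LR(0) collection (I0 = CLOSURE({[S' → . S]}), then GOTO on every symbol after a dot until no new states appear). It has 11 states:
  I0: { [S → . ( S e], [S → . Y Y], [S → . b Y Y], [S → . b], [S' → . S], [Y → . (] }  — shift
  I1: { [S → ( . S e], [S → . ( S e], [S → . Y Y], [S → . b Y Y], [S → . b], [Y → ( .], [Y → . (] }  — shift, reduce
  I2: { [S' → S .] }  — accept
  I3: { [S → Y . Y], [Y → . (] }  — shift
  I4: { [S → b . Y Y], [S → b .], [Y → . (] }  — shift, reduce
  I5: { [Y → ( .] }  — reduce
  I6: { [S → b Y . Y], [Y → . (] }  — shift
  I7: { [S → b Y Y .] }  — reduce
  I8: { [S → Y Y .] }  — reduce
  I9: { [S → ( S . e] }  — shift
  I10: { [S → ( S e .] }  — reduce

I1 contains reduce item [Y → ( .] and shift items [S → . ( S e], [S → . b], [S → . b Y Y], [Y → . (] — shift-reduce conflict.
I4 contains reduce item [S → b .] and shift item [Y → . (] — shift-reduce conflict.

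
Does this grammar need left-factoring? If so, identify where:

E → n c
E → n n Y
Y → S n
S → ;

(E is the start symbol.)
Left-factoring is needed when two productions for the same non-terminal
share a common prefix on the right-hand side.

Productions for E:
  E → n c
  E → n n Y

Found common prefix 'n' in productions for E

Answer: Yes, E has productions with common prefix 'n'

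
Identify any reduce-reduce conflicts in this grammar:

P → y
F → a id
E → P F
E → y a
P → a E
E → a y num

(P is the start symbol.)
Augment with P' → P and build the canonical LR(0) collection (I0 = CLOSURE({[P' → . P]}), then GOTO on every symbol after a dot until no new states appear). It has 14 states:
  I0: { [P → . a E], [P → . y], [P' → . P] }  — shift
  I1: { [P' → P .] }  — accept
  I2: { [E → . P F], [E → . a y num], [E → . y a], [P → . a E], [P → . y], [P → a . E] }  — shift
  I3: { [P → y .] }  — reduce
  I4: { [P → a E .] }  — reduce
  I5: { [E → P . F], [F → . a id] }  — shift
  I6: { [E → . P F], [E → . a y num], [E → . y a], [E → a . y num], [P → . a E], [P → . y], [P → a . E] }  — shift
  I7: { [E → y . a], [P → y .] }  — shift, reduce
  I8: { [E → y a .] }  — reduce
  I9: { [E → a y . num], [E → y . a], [P → y .] }  — shift, reduce
  I10: { [E → a y num .] }  — reduce
  I11: { [E → P F .] }  — reduce
  I12: { [F → a . id] }  — shift
  I13: { [F → a id .] }  — reduce

No state contains more than one complete item.

Answer: No reduce-reduce conflicts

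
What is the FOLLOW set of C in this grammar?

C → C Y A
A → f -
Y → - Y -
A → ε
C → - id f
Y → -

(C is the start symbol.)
To compute FOLLOW(C), find every occurrence of C on a right-hand side N → α C β: add FIRST(β) \ {ε}, and if β is empty or nullable also add FOLLOW(N). Iterate to a fixed point.

C is the start symbol, so $ ∈ FOLLOW(C).
In C → C Y A: C is followed by Y A, add FIRST(Y A) \ {ε} = { '-' }

Taking the union: FOLLOW(C) = { $, '-' }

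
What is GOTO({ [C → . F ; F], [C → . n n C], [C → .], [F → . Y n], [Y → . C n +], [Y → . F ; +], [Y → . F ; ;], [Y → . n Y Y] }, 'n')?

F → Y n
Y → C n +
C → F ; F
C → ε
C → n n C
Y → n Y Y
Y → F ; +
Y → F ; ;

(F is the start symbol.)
{ [C → . F ; F], [C → . n n C], [C → .], [C → n . n C], [F → . Y n], [Y → . C n +], [Y → . F ; +], [Y → . F ; ;], [Y → . n Y Y], [Y → n . Y Y] }

GOTO(I, 'n') = CLOSURE({ [A → αX.β] : [A → α.Xβ] ∈ I, X = 'n' })

Items with dot before 'n', with the dot advanced:
  [C → . n n C] → [C → n . n C]
  [Y → . n Y Y] → [Y → n . Y Y]
Closure of the advanced items:
  [Y → n . Y Y] has the dot before Y: add [Y → . C n +], [Y → . n Y Y], [Y → . F ; +], [Y → . F ; ;]
  [Y → . C n +] has the dot before C: add [C → . F ; F], [C → .], [C → . n n C]
  [Y → . F ; +] has the dot before F: add [F → . Y n]

GOTO = { [C → . F ; F], [C → . n n C], [C → .], [C → n . n C], [F → . Y n], [Y → . C n +], [Y → . F ; +], [Y → . F ; ;], [Y → . n Y Y], [Y → n . Y Y] }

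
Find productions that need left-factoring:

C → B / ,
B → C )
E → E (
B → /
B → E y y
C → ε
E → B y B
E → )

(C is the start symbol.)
No, left-factoring is not needed

Left-factoring is needed when two productions for the same non-terminal
share a common prefix on the right-hand side.

Productions for C:
  C → B / ,
  C → ε
Productions for B:
  B → C )
  B → /
  B → E y y
Productions for E:
  E → E (
  E → B y B
  E → )

No common prefixes found.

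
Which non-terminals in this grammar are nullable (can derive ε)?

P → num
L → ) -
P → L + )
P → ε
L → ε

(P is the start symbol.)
A non-terminal is nullable if it can derive ε (the empty string): either it has an ε-production, or it has a production whose right-hand side consists entirely of nullable non-terminals.

ε-productions: P → ε, L → ε
So P, L are immediately nullable.
Every non-terminal is now nullable.
Nullable = { 'L', 'P' }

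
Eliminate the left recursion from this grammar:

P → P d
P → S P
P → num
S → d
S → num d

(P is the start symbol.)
P is directly left-recursive. The standard transformation for
  A → A α₁ | ... | A α_m | β₁ | ... | β_n
is
  A  → β₁ A' | ... | β_n A'
  A' → α₁ A' | ... | α_m A' | ε

P → S P becomes P → S P P'
P → num becomes P → num P'
P → P d becomes P' → d P'
Add P' → ε

Productions for other non-terminals are unchanged:
  S → d
  S → num d

Resulting grammar:
P → S P P'
P → num P'
P' → d P'
P' → ε
S → d
S → num d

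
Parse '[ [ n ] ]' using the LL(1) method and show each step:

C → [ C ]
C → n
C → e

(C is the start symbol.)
LL(1) parsing maintains a stack (initially the start symbol over $) and the input. At each step: if the stack top is a terminal, match it against the current input token; if it is a non-terminal N, replace it with the RHS of M[N, lookahead] (the unique production whose predict set contains the lookahead).

Stack is shown with the top on the left.

Stack      Input        Action
------------------------------
C $        [ [ n ] ] $  output C → [ C ]
[ C ] $    [ [ n ] ] $  match '['
C ] $      [ n ] ] $    output C → [ C ]
[ C ] ] $  [ n ] ] $    match '['
C ] ] $    n ] ] $      output C → n
n ] ] $    n ] ] $      match 'n'
] ] $      ] ] $        match ']'
] $        ] $          match ']'
$          $            accept

The string is accepted.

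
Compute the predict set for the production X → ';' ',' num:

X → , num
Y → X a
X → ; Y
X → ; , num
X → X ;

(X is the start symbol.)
{ ';' }

PREDICT(X → ';' ',' num) = (FIRST(RHS) \ {ε}) ∪ (FOLLOW(X) if ε ∈ FIRST(RHS), i.e. RHS ⇒* ε)
FIRST(';' ',' num) = { ';' }
ε ∉ FIRST(';' ',' num), so FOLLOW(X) is not added.
PREDICT(X → ';' ',' num) = { ';' }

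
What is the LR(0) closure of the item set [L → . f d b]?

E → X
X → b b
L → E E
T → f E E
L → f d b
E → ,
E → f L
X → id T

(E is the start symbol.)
To compute CLOSURE, for each item [A → α.Bβ] where B is a non-terminal, add [B → .γ] for all productions B → γ; repeat for the newly added items until nothing changes.

Start with: [L → . f d b]
The dot precedes the terminal f, so nothing is added.

CLOSURE = { [L → . f d b] }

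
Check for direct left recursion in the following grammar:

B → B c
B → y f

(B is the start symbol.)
Yes, B is left-recursive

Direct left recursion occurs when N → N α for some non-terminal N (the right-hand side begins with the left-hand side itself).

B → B c: LEFT RECURSIVE (starts with B)
B → y f: starts with y

The grammar has direct left recursion on: B.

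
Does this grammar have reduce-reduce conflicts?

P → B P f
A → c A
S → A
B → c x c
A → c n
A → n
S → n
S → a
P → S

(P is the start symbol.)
A reduce-reduce conflict occurs when an LR(0) state has two complete items [A → α .] and [B → β .] — both call for a reduction, and with no lookahead the parser cannot choose between them.

Augment with P' → P and build the canonical LR(0) collection (I0 = CLOSURE({[P' → . P]}), then GOTO on every symbol after a dot until no new states appear). It has 15 states:
  I0: { [A → . c A], [A → . c n], [A → . n], [B → . c x c], [P → . B P f], [P → . S], [P' → . P], [S → . A], [S → . a], [S → . n] }  — shift
  I1: { [S → A .] }  — reduce
  I2: { [A → . c A], [A → . c n], [A → . n], [B → . c x c], [P → . B P f], [P → . S], [P → B . P f], [S → . A], [S → . a], [S → . n] }  — shift
  I3: { [P' → P .] }  — accept
  I4: { [P → S .] }  — reduce
  I5: { [S → a .] }  — reduce
  I6: { [A → . c A], [A → . c n], [A → . n], [A → c . A], [A → c . n], [B → c . x c] }  — shift
  I7: { [A → n .], [S → n .] }  — 2 reduces
  I8: { [A → c A .] }  — reduce
  I9: { [A → . c A], [A → . c n], [A → . n], [A → c . A], [A → c . n] }  — shift
  I10: { [A → c n .], [A → n .] }  — 2 reduces
  I11: { [B → c x . c] }  — shift
  I12: { [B → c x c .] }  — reduce
  I13: { [P → B P . f] }  — shift
  I14: { [P → B P f .] }  — reduce

I7 contains complete items [A → n .], [S → n .] — reduce-reduce conflict.
I10 contains complete items [A → c n .], [A → n .] — reduce-reduce conflict.

Answer: Yes — I7: [A → n .] vs [S → n .]; I10: [A → c n .] vs [A → n .]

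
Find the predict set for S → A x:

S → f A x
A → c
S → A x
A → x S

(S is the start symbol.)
{ 'c', 'x' }

PREDICT(S → A x) = (FIRST(RHS) \ {ε}) ∪ (FOLLOW(S) if ε ∈ FIRST(RHS), i.e. RHS ⇒* ε)
FIRST(A) = { 'c', 'x' }
FIRST(A x) = { 'c', 'x' }
ε ∉ FIRST(A x), so FOLLOW(S) is not added.
PREDICT(S → A x) = { 'c', 'x' }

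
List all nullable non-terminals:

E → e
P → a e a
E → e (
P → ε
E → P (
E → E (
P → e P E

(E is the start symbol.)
A non-terminal is nullable if it can derive ε (the empty string): either it has an ε-production, or it has a production whose right-hand side consists entirely of nullable non-terminals.

ε-productions: P → ε
So P is immediately nullable.
No further non-terminal can be added: every production for the remaining non-terminals contains a terminal or a non-nullable non-terminal.
Nullable = { 'P' }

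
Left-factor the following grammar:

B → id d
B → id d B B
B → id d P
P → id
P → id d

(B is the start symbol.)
Left-factoring transforms A → αβ₁ | αβ₂ into A → αA' and A' → β₁ | β₂
(α is the longest common prefix among the alternatives). Repeat until
no nonterminal has two alternatives with a common prefix.

Round 1: B has alternatives sharing prefix 'id d'. Introduce B': B → id d B'
  Add: B' → ε
  Add: B' → B B
  Add: B' → P

Round 2: P has alternatives sharing prefix 'id'. Introduce P': P → id P'
  Add: P' → ε
  Add: P' → d

No remaining common prefixes — done.

Resulting grammar:
B → id d B'
B' → ε
B' → B B
B' → P
P → id P'
P' → ε
P' → d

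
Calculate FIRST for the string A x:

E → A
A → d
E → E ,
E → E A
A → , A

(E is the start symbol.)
{ ',', 'd' }

FIRST sets of the non-terminals involved (from the grammar, by fixed-point iteration):
  FIRST(A) = { ',', 'd' }

To compute FIRST(A x), process the symbols left to right:
Symbol A is a non-terminal. Add FIRST(A) \ {ε} = { ',', 'd' }
A is not nullable (ε ∉ FIRST(A)), so stop here.
FIRST(A x) = { ',', 'd' }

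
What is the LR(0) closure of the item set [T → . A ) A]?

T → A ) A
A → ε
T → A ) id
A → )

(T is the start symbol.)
To compute CLOSURE, for each item [A → α.Bβ] where B is a non-terminal, add [B → .γ] for all productions B → γ; repeat for the newly added items until nothing changes.

Start with: [T → . A ) A]
  [T → . A ) A] has the dot before A: add [A → .], [A → . )]
No further items can be added.

CLOSURE = { [A → . )], [A → .], [T → . A ) A] }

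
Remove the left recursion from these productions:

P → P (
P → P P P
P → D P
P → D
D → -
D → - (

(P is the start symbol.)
P → D P P'
P → D P'
P' → ( P'
P' → P P P'
P' → ε
D → -
D → - (

P is directly left-recursive. The standard transformation for
  A → A α₁ | ... | A α_m | β₁ | ... | β_n
is
  A  → β₁ A' | ... | β_n A'
  A' → α₁ A' | ... | α_m A' | ε

P → D P becomes P → D P P'
P → D becomes P → D P'
P → P ( becomes P' → ( P'
P → P P P becomes P' → P P P'
Add P' → ε

Productions for other non-terminals are unchanged:
  D → -
  D → - (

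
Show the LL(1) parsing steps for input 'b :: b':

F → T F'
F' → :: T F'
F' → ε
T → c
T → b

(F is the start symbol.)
Stack is shown with the top on the left.

Stack      Input     Action
---------------------------
F $        b :: b $  output F → T F'
T F' $     b :: b $  output T → b
b F' $     b :: b $  match 'b'
F' $       :: b $    output F' → :: T F'
:: T F' $  :: b $    match '::'
T F' $     b $       output T → b
b F' $     b $       match 'b'
F' $       $         output F' → ε
$          $         accept

The string is accepted.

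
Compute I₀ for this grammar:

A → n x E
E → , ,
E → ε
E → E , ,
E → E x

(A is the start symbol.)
{ [A → . n x E], [A' → . A] }

First, augment the grammar with A' → A
I₀ = CLOSURE({ [A' → . A] }):
  [A' → . A] has the dot before A: add [A → . n x E]
No further items can be added.

I₀ = { [A → . n x E], [A' → . A] }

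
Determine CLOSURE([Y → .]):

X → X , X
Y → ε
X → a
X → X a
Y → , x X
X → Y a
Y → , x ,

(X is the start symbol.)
{ [Y → .] }

To compute CLOSURE, for each item [A → α.Bβ] where B is a non-terminal, add [B → .γ] for all productions B → γ; repeat for the newly added items until nothing changes.

Start with: [Y → .]
The dot is at the end, so nothing is added.

CLOSURE = { [Y → .] }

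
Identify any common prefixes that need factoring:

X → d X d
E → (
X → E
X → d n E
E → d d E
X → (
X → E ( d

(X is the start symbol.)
Yes, X has productions with common prefix 'd'; X has productions with common prefix 'E'

Left-factoring is needed when two productions for the same non-terminal
share a common prefix on the right-hand side.

Productions for X:
  X → d X d
  X → E
  X → d n E
  X → (
  X → E ( d
Productions for E:
  E → (
  E → d d E

Found common prefix 'd' in productions for X
Found common prefix 'E' in productions for X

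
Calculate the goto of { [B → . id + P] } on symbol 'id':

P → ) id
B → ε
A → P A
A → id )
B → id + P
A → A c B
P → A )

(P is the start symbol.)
{ [B → id . + P] }

GOTO(I, 'id') = CLOSURE({ [A → αX.β] : [A → α.Xβ] ∈ I, X = 'id' })

Items with dot before 'id', with the dot advanced:
  [B → . id + P] → [B → id . + P]
Closure adds nothing (no advanced item has the dot before a non-terminal).

GOTO = { [B → id . + P] }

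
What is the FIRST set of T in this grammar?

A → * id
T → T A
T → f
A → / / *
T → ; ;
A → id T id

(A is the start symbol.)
To compute FIRST(T), examine every production with T on the left-hand side, reading each right-hand side left to right until a non-nullable symbol is reached.

From T → T A:
  - T is the symbol being defined: contributes nothing new
    T is not nullable, so stop
From T → f:
  - f is a terminal: add 'f' and stop
From T → ; ;:
  - ';' is a terminal: add ';' and stop

Collecting: FIRST(T) = { ';', 'f' }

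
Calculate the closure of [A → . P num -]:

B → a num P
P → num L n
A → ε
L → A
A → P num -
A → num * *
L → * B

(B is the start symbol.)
Start with: [A → . P num -]
  [A → . P num -] has the dot before P: add [P → . num L n]
No further items can be added.

CLOSURE = { [A → . P num -], [P → . num L n] }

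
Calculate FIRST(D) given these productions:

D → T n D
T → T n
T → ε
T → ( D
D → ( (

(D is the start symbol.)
{ '(', 'n' }

To compute FIRST(D), examine every production with D on the left-hand side, reading each right-hand side left to right until a non-nullable symbol is reached.

FIRST sets of the other non-terminals involved (by the same procedure, iterated to a fixed point):
  FIRST(T) = { '(', 'n', ε }

From D → T n D:
  - T is a non-terminal: add FIRST(T) \ {ε} = { '(', 'n' }
    T is nullable, so continue to the next symbol
  - n is a terminal: add 'n' and stop
From D → ( (:
  - '(' is a terminal: add '(' and stop

Collecting: FIRST(D) = { '(', 'n' }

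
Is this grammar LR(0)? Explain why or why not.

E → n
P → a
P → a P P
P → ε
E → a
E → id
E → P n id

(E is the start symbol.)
Augment with E' → E and build the canonical LR(0) collection (I0 = CLOSURE({[E' → . E]}), then GOTO on every symbol after a dot until no new states appear). It has 11 states:
  I0: { [E → . P n id], [E → . a], [E → . id], [E → . n], [E' → . E], [P → . a P P], [P → . a], [P → .] }  — shift, reduce
  I1: { [E' → E .] }  — accept
  I2: { [E → P . n id] }  — shift
  I3: { [E → a .], [P → . a P P], [P → . a], [P → .], [P → a . P P], [P → a .] }  — shift, 3 reduces
  I4: { [E → id .] }  — reduce
  I5: { [E → n .] }  — reduce
  I6: { [P → . a P P], [P → . a], [P → .], [P → a P . P] }  — shift, reduce
  I7: { [P → . a P P], [P → . a], [P → .], [P → a . P P], [P → a .] }  — shift, 2 reduces
  I8: { [P → a P P .] }  — reduce
  I9: { [E → P n . id] }  — shift
  I10: { [E → P n id .] }  — reduce

Conflict in state I0:
  Shift-reduce conflict between [P → .] and [E → . a]
So the grammar is NOT LR(0).

Answer: No. Shift-reduce conflict between [P → .] and [E → . a]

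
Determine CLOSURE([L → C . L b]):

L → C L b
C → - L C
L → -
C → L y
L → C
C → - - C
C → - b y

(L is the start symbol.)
To compute CLOSURE, for each item [A → α.Bβ] where B is a non-terminal, add [B → .γ] for all productions B → γ; repeat for the newly added items until nothing changes.

Start with: [L → C . L b]
  [L → C . L b] has the dot before L: add [L → . C L b], [L → . -], [L → . C]
  [L → . C L b] has the dot before C: add [C → . - L C], [C → . L y], [C → . - - C], [C → . - b y]
No further items can be added.

CLOSURE = { [C → . - - C], [C → . - L C], [C → . - b y], [C → . L y], [L → . -], [L → . C L b], [L → . C], [L → C . L b] }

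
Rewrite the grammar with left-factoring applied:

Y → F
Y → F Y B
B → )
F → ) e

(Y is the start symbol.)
Left-factoring transforms A → αβ₁ | αβ₂ into A → αA' and A' → β₁ | β₂
(α is the longest common prefix among the alternatives). Repeat until
no nonterminal has two alternatives with a common prefix.

Round 1: Y has alternatives sharing prefix 'F'. Introduce Y': Y → F Y'
  Add: Y' → ε
  Add: Y' → Y B

No remaining common prefixes — done.

Resulting grammar:
Y → F Y'
Y' → ε
Y' → Y B
B → )
F → ) e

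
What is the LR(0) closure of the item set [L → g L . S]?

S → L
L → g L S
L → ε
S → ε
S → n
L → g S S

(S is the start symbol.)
Start with: [L → g L . S]
  [L → g L . S] has the dot before S: add [S → . L], [S → .], [S → . n]
  [S → . L] has the dot before L: add [L → . g L S], [L → .], [L → . g S S]
No further items can be added.

CLOSURE = { [L → . g L S], [L → . g S S], [L → .], [L → g L . S], [S → . L], [S → . n], [S → .] }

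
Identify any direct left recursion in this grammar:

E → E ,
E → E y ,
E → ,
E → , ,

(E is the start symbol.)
Direct left recursion occurs when N → N α for some non-terminal N (the right-hand side begins with the left-hand side itself).

E → E ,: LEFT RECURSIVE (starts with E)
E → E y ,: LEFT RECURSIVE (starts with E)
E → ,: starts with ','
E → , ,: starts with ','

The grammar has direct left recursion on: E.

Answer: Yes, E is left-recursive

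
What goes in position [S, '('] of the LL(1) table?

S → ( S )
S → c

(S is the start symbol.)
S → ( S )

To find M[S, '('], we find productions for S where '(' is in the predict set (PREDICT(N → α) = (FIRST(α) \ {ε}) ∪ (FOLLOW(N) if α ⇒* ε)).

S → ( S ): PREDICT = { '(' }
  '(' is in predict set, so this production goes in M[S, '(']
S → c: PREDICT = { 'c' }

M[S, '('] = S → ( S )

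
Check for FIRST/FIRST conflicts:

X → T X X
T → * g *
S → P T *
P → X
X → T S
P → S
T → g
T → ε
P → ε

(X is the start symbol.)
A FIRST/FIRST conflict occurs when two productions N → α and N → β for the same non-terminal have FIRST(α) ∩ FIRST(β) ≠ ∅ (with ε ∈ FIRST of a nullable right-hand side, so two nullable alternatives also conflict).

FIRST sets of the non-terminals at (or reachable through a nullable prefix from) the front of some alternative:
  FIRST(T) = { '*', 'g', ε }
  FIRST(X) = { '*', 'g' }
  FIRST(S) = { '*', 'g' }

Productions for X:
  X → T X X: FIRST = { '*', 'g' }
  X → T S: FIRST = { '*', 'g' }
Productions for T:
  T → * g *: FIRST = { '*' }
  T → g: FIRST = { 'g' }
  T → ε: FIRST = { ε }
Productions for P:
  P → X: FIRST = { '*', 'g' }
  P → S: FIRST = { '*', 'g' }
  P → ε: FIRST = { ε }
S has only one production, so no FIRST/FIRST conflict is possible there.

Conflict for X: X → T X X and X → T S
  Overlap: { '*', 'g' }
Conflict for P: P → X and P → S
  Overlap: { '*', 'g' }

Answer: Yes. X → T X X / X → T S on { '*', 'g' }; P → X / P → S on { '*', 'g' }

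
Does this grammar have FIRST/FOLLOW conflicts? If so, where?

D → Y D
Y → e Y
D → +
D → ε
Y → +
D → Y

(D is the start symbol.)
No FIRST/FOLLOW conflicts.

Nullable non-terminals: D.
FIRST sets used below: FIRST(Y) = { '+', 'e' }

D: nullable alternative(s) D → ε; FOLLOW(D) = { $ }
  D → Y D: FIRST \ {ε} = { '+', 'e' } — disjoint from FOLLOW(D)
  D → +: FIRST \ {ε} = { '+' } — disjoint from FOLLOW(D)
  D → ε: FIRST \ {ε} = { } — this is the only nullable alternative, skip
  D → Y: FIRST \ {ε} = { '+', 'e' } — disjoint from FOLLOW(D)

Y has no nullable alternative, so no FIRST/FOLLOW check is needed there.

No FIRST/FOLLOW conflicts found.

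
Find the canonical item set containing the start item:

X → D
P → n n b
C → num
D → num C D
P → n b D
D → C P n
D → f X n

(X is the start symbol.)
{ [C → . num], [D → . C P n], [D → . f X n], [D → . num C D], [X → . D], [X' → . X] }

First, augment the grammar with X' → X
I₀ = CLOSURE({ [X' → . X] }):
  [X' → . X] has the dot before X: add [X → . D]
  [X → . D] has the dot before D: add [D → . num C D], [D → . C P n], [D → . f X n]
  [D → . C P n] has the dot before C: add [C → . num]
No further items can be added.

I₀ = { [C → . num], [D → . C P n], [D → . f X n], [D → . num C D], [X → . D], [X' → . X] }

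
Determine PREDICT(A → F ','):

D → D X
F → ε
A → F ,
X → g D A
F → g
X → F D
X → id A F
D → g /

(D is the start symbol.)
{ ',', 'g' }

PREDICT(A → F ',') = (FIRST(RHS) \ {ε}) ∪ (FOLLOW(A) if ε ∈ FIRST(RHS), i.e. RHS ⇒* ε)
FIRST(F) = { 'g', ε }
FIRST(F ',') = { ',', 'g' }
ε ∉ FIRST(F ','), so FOLLOW(A) is not added.
PREDICT(A → F ',') = { ',', 'g' }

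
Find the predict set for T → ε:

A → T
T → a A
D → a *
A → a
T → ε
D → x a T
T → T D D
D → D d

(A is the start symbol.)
{ $, 'a', 'd', 'x' }

PREDICT(T → ε) = (FIRST(RHS) \ {ε}) ∪ (FOLLOW(T) if ε ∈ FIRST(RHS), i.e. RHS ⇒* ε)
The right-hand side is ε (FIRST(ε) = { ε }), so the predict set is FOLLOW(T) = { $, 'a', 'd', 'x' }
PREDICT(T → ε) = { $, 'a', 'd', 'x' }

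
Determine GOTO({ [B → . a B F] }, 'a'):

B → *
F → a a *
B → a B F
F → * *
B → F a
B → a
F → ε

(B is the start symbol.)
GOTO(I, 'a') = CLOSURE({ [A → αX.β] : [A → α.Xβ] ∈ I, X = 'a' })

Items with dot before 'a', with the dot advanced:
  [B → . a B F] → [B → a . B F]
Closure of the advanced items:
  [B → a . B F] has the dot before B: add [B → . *], [B → . a B F], [B → . F a], [B → . a]
  [B → . F a] has the dot before F: add [F → . a a *], [F → . * *], [F → .]

GOTO = { [B → . *], [B → . F a], [B → . a B F], [B → . a], [B → a . B F], [F → . * *], [F → . a a *], [F → .] }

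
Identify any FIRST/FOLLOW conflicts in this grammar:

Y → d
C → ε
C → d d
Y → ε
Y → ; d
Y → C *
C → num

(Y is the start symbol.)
No FIRST/FOLLOW conflicts.

A FIRST/FOLLOW conflict occurs when a non-terminal N has a nullable alternative N → β (β ⇒* ε) and another alternative N → α with FIRST(α) ∩ FOLLOW(N) ≠ ∅: on such a lookahead the parser cannot decide between expanding α and letting N vanish via β.

Nullable non-terminals: C, Y.
FIRST sets used below: FIRST(C) = { 'd', 'num', ε }

C: nullable alternative(s) C → ε; FOLLOW(C) = { '*' }
  C → ε: FIRST \ {ε} = { } — this is the only nullable alternative, skip
  C → d d: FIRST \ {ε} = { 'd' } — disjoint from FOLLOW(C)
  C → num: FIRST \ {ε} = { 'num' } — disjoint from FOLLOW(C)

Y: nullable alternative(s) Y → ε; FOLLOW(Y) = { $ }
  Y → d: FIRST \ {ε} = { 'd' } — disjoint from FOLLOW(Y)
  Y → ε: FIRST \ {ε} = { } — this is the only nullable alternative, skip
  Y → ; d: FIRST \ {ε} = { ';' } — disjoint from FOLLOW(Y)
  Y → C *: FIRST \ {ε} = { '*', 'd', 'num' } — disjoint from FOLLOW(Y)

No FIRST/FOLLOW conflicts found.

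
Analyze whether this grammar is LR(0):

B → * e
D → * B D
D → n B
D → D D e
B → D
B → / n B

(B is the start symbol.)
No. Shift-reduce conflict between [B → D .] and [D → . * B D]

Augment with B' → B and build the canonical LR(0) collection (I0 = CLOSURE({[B' → . B]}), then GOTO on every symbol after a dot until no new states appear). It has 15 states:
  I0: { [B → . * e], [B → . / n B], [B → . D], [B' → . B], [D → . * B D], [D → . D D e], [D → . n B] }  — shift
  I1: { [B → * . e], [B → . * e], [B → . / n B], [B → . D], [D → * . B D], [D → . * B D], [D → . D D e], [D → . n B] }  — shift
  I2: { [B → / . n B] }  — shift
  I3: { [B' → B .] }  — accept
  I4: { [B → D .], [D → . * B D], [D → . D D e], [D → . n B], [D → D . D e] }  — shift, reduce
  I5: { [B → . * e], [B → . / n B], [B → . D], [D → . * B D], [D → . D D e], [D → . n B], [D → n . B] }  — shift
  I6: { [D → n B .] }  — reduce
  I7: { [B → . * e], [B → . / n B], [B → . D], [D → * . B D], [D → . * B D], [D → . D D e], [D → . n B] }  — shift
  I8: { [D → . * B D], [D → . D D e], [D → . n B], [D → D . D e], [D → D D . e] }  — shift
  I9: { [D → D D e .] }  — reduce
  I10: { [D → * B . D], [D → . * B D], [D → . D D e], [D → . n B] }  — shift
  I11: { [D → * B D .], [D → . * B D], [D → . D D e], [D → . n B], [D → D . D e] }  — shift, reduce
  I12: { [B → . * e], [B → . / n B], [B → . D], [B → / n . B], [D → . * B D], [D → . D D e], [D → . n B] }  — shift
  I13: { [B → / n B .] }  — reduce
  I14: { [B → * e .] }  — reduce

Conflict in state I4:
  Shift-reduce conflict between [B → D .] and [D → . * B D]
So the grammar is NOT LR(0).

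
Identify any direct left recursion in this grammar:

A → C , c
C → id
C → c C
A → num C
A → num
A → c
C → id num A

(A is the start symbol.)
A → C , c: starts with C
C → id: starts with id
C → c C: starts with c
A → num C: starts with num
A → num: starts with num
A → c: starts with c
C → id num A: starts with id

No direct left recursion found.

Answer: No direct left recursion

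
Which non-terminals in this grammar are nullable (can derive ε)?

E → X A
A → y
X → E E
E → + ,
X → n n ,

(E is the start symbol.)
There are no ε-productions, so no non-terminal can derive ε.
No non-terminals are nullable.

Answer: None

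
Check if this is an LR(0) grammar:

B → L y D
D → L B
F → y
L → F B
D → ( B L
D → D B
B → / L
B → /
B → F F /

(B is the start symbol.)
Augment with B' → B and build the canonical LR(0) collection (I0 = CLOSURE({[B' → . B]}), then GOTO on every symbol after a dot until no new states appear). It has 19 states:
  I0: { [B → . / L], [B → . /], [B → . F F /], [B → . L y D], [B' → . B], [F → . y], [L → . F B] }  — shift
  I1: { [B → / . L], [B → / .], [F → . y], [L → . F B] }  — shift, reduce
  I2: { [B' → B .] }  — accept
  I3: { [B → . / L], [B → . /], [B → . F F /], [B → . L y D], [B → F . F /], [F → . y], [L → . F B], [L → F . B] }  — shift
  I4: { [B → L . y D] }  — shift
  I5: { [F → y .] }  — reduce
  I6: { [B → L y . D], [D → . ( B L], [D → . D B], [D → . L B], [F → . y], [L → . F B] }  — shift
  I7: { [B → . / L], [B → . /], [B → . F F /], [B → . L y D], [D → ( . B L], [F → . y], [L → . F B] }  — shift
  I8: { [B → . / L], [B → . /], [B → . F F /], [B → . L y D], [B → L y D .], [D → D . B], [F → . y], [L → . F B] }  — shift, reduce
  I9: { [B → . / L], [B → . /], [B → . F F /], [B → . L y D], [F → . y], [L → . F B], [L → F . B] }  — shift
  I10: { [B → . / L], [B → . /], [B → . F F /], [B → . L y D], [D → L . B], [F → . y], [L → . F B] }  — shift
  I11: { [D → L B .] }  — reduce
  I12: { [L → F B .] }  — reduce
  I13: { [D → D B .] }  — reduce
  I14: { [D → ( B . L], [F → . y], [L → . F B] }  — shift
  I15: { [D → ( B L .] }  — reduce
  I16: { [B → . / L], [B → . /], [B → . F F /], [B → . L y D], [B → F . F /], [B → F F . /], [F → . y], [L → . F B], [L → F . B] }  — shift
  I17: { [B → / . L], [B → / .], [B → F F / .], [F → . y], [L → . F B] }  — shift, 2 reduces
  I18: { [B → / L .] }  — reduce

Conflict in state I1:
  Shift-reduce conflict between [B → / .] and [F → . y]
So the grammar is NOT LR(0).

Answer: No. Shift-reduce conflict between [B → / .] and [F → . y]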